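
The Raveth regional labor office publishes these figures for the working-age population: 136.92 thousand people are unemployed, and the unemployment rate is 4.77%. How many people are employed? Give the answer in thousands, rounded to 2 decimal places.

About 2,733.52 thousand are employed.

Labor force = U / u = 136.92 / 0.0477 ≈ 2,870.44 thousand.
Employed = labor force − unemployed = 2,870.44 − 136.92 = 2,733.52 thousand.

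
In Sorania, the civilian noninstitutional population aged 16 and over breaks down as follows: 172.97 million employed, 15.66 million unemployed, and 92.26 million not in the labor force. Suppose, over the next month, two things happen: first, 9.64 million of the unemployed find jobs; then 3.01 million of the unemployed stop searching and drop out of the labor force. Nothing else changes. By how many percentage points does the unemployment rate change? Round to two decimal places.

The unemployment rate changes by −6.68 percentage points.

Initially, labor force = 172.97 + 15.66 = 188.63 million, so u = 15.66/188.63 = 8.30%.
After the first change, unemployed falls and employed rises by 9.64; labor force unchanged → E = 182.61, U = 6.02, labor force = 188.63 million.
After the second change, unemployed and labor force both fall by 3.01 → E = 182.61, U = 3.01, labor force = 185.62 million.
New unemployment rate = 3.01 / 185.62 = 1.62%.
Change = 1.62% − 8.30% = −6.68 percentage points.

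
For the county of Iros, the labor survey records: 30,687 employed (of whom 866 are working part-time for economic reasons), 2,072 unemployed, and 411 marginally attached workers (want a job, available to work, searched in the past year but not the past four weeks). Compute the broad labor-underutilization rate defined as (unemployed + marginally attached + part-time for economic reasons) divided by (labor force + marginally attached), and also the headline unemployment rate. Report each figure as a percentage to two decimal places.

Broad underutilization rate ≈ 10.10%; headline unemployment rate ≈ 6.32%.

Labor force = 30,687 + 2,072 = 32,759.
Numerator = 2,072 + 411 + 866 = 3,349.
Denominator = 32,759 + 411 = 33,170.
Broad rate = 3,349 / 33,170 = 10.10%.
Headline unemployment rate = 2,072 / 32,759 = 6.32%.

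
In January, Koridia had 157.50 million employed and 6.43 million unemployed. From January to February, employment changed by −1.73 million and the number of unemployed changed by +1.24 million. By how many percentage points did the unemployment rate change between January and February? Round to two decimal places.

The unemployment rate changed by +0.77 percentage points.

January: labor force = 157.50 + 6.43 = 163.93; u = 6.43/163.93 = 3.92%.
February: labor force = 155.77 + 7.67 = 163.44; u = 7.67/163.44 = 4.69%.
Change = 4.69% − 3.92% = +0.77 pp.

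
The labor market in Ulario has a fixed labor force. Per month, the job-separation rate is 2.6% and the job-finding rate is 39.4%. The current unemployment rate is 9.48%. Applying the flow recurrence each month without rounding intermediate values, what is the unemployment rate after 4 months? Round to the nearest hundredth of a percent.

With a fixed labor force, u_{t+1} = u_t + s·(1−u_t) − f·u_t = u_t·(1−s−f) + s.
Here 1−s−f = 0.580 and s = 0.026.
u_1 = 0.094800 × 0.580 + 0.026 = 0.080984.
u_2 = 0.080984 × 0.580 + 0.026 = 0.072971.
u_3 = 0.072971 × 0.580 + 0.026 = 0.068323.
u_4 = 0.068323 × 0.580 + 0.026 = 0.065627.

Unemployment rate after four months ≈ 6.56%.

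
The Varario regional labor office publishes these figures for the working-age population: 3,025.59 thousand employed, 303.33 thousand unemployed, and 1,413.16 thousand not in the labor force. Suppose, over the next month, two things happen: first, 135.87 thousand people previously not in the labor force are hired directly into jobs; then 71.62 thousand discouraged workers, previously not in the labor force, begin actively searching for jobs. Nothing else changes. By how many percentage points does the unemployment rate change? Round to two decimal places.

The unemployment rate changes by +1.49 percentage points.

Initially, labor force = 3,025.59 + 303.33 = 3,328.92 thousand, so u = 303.33/3,328.92 = 9.11%.
After the first change, employed and labor force both rise by 135.87; unemployed unchanged → E = 3,161.46, U = 303.33, labor force = 3,464.79 thousand.
After the second change, unemployed and labor force both rise by 71.62 → E = 3,161.46, U = 374.95, labor force = 3,536.41 thousand.
New unemployment rate = 374.95 / 3,536.41 = 10.60%.
Change = 10.60% − 9.11% = +1.49 percentage points.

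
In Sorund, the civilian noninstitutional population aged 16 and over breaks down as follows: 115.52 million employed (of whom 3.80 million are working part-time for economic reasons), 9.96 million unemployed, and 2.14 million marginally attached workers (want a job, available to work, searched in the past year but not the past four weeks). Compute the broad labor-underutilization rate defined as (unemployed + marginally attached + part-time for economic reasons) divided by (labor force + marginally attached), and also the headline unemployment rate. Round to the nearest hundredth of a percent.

Broad underutilization rate ≈ 12.46%; headline unemployment rate ≈ 7.94%.

Labor force = 115.52 + 9.96 = 125.48 million.
Numerator = 9.96 + 2.14 + 3.80 = 15.90 million.
Denominator = 125.48 + 2.14 = 127.62 million.
Broad rate = 15.90 / 127.62 = 12.46%.
Headline unemployment rate = 9.96 / 125.48 = 7.94%.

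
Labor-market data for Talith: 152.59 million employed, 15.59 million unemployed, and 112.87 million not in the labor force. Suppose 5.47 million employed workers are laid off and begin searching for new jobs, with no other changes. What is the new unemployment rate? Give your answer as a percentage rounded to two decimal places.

New unemployment rate ≈ 12.52%.

Initially, labor force = 152.59 + 15.59 = 168.18 million, so u = 15.59/168.18 = 9.27%.
After the change, employed falls and unemployed rises by 5.47; labor force unchanged → E = 147.12, U = 21.06, labor force = 168.18 million.
New unemployment rate = 21.06 / 168.18 = 12.52%.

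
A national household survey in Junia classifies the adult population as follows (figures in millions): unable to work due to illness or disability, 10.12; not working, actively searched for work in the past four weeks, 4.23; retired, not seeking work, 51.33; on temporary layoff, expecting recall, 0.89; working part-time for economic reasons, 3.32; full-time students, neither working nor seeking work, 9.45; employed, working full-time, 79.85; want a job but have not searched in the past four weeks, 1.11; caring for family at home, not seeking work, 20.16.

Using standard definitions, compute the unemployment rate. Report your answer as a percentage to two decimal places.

Unemployment rate ≈ 5.80%.

Employed = 3.32 + 79.85 = 83.17 million (anyone who worked, including part-time for economic reasons, counts as employed).
Unemployed = 4.23 + 0.89 = 5.12 million (jobless and actively searching, or on temporary layoff).
Labor force = 83.17 + 5.12 = 88.29 million.
Unemployment rate = 5.12 / 88.29 = 5.80%.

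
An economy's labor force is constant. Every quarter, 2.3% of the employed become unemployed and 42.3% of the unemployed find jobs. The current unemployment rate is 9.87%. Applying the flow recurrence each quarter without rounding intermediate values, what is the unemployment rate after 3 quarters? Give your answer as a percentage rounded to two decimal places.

Unemployment rate after three quarters ≈ 5.96%.

With a fixed labor force, u_{t+1} = u_t + s·(1−u_t) − f·u_t = u_t·(1−s−f) + s.
Here 1−s−f = 0.554 and s = 0.023.
u_1 = 0.098700 × 0.554 + 0.023 = 0.077680.
u_2 = 0.077680 × 0.554 + 0.023 = 0.066035.
u_3 = 0.066035 × 0.554 + 0.023 = 0.059583.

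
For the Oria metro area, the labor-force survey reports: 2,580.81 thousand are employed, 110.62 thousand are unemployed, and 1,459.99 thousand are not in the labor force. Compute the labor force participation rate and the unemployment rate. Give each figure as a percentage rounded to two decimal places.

Labor force = employed + unemployed = 2,580.81 + 110.62 = 2,691.43 thousand.
Working-age population = 2,691.43 + 1,459.99 = 4,151.42 thousand.
Unemployment rate = 110.62 / 2,691.43 = 4.11%.
Labor force participation rate = 2,691.43 / 4,151.42 = 64.83%.

Labor force participation rate ≈ 64.83%; unemployment rate ≈ 4.11%.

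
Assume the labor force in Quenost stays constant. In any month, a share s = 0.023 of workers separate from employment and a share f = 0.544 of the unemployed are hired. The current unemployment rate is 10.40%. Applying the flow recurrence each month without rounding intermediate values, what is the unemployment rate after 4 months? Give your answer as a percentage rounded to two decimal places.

Unemployment rate after four months ≈ 4.28%.

With a fixed labor force, u_{t+1} = u_t + s·(1−u_t) − f·u_t = u_t·(1−s−f) + s.
Here 1−s−f = 0.433 and s = 0.023.
u_1 = 0.104000 × 0.433 + 0.023 = 0.068032.
u_2 = 0.068032 × 0.433 + 0.023 = 0.052458.
u_3 = 0.052458 × 0.433 + 0.023 = 0.045714.
u_4 = 0.045714 × 0.433 + 0.023 = 0.042794.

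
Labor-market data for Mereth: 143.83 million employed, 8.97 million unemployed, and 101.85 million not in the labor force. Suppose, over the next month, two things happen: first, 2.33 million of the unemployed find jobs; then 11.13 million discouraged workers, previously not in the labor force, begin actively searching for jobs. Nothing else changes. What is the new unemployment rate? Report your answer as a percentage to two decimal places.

New unemployment rate ≈ 10.84%.

Initially, labor force = 143.83 + 8.97 = 152.80 million, so u = 8.97/152.80 = 5.87%.
After the first change, unemployed falls and employed rises by 2.33; labor force unchanged → E = 146.16, U = 6.64, labor force = 152.80 million.
After the second change, unemployed and labor force both rise by 11.13 → E = 146.16, U = 17.77, labor force = 163.93 million.
New unemployment rate = 17.77 / 163.93 = 10.84%.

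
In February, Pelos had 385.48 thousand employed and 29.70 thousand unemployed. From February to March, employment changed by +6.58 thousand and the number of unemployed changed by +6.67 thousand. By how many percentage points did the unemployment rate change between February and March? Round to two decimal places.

February: labor force = 385.48 + 29.70 = 415.18; u = 29.70/415.18 = 7.15%.
March: labor force = 392.06 + 36.37 = 428.43; u = 36.37/428.43 = 8.49%.
Change = 8.49% − 7.15% = +1.34 pp.

The unemployment rate changed by +1.34 percentage points.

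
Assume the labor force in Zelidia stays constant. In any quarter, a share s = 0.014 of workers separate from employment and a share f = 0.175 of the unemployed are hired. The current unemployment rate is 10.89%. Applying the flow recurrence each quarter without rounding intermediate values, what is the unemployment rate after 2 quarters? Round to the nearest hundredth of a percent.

With a fixed labor force, u_{t+1} = u_t + s·(1−u_t) − f·u_t = u_t·(1−s−f) + s.
Here 1−s−f = 0.811 and s = 0.014.
u_1 = 0.108900 × 0.811 + 0.014 = 0.102318.
u_2 = 0.102318 × 0.811 + 0.014 = 0.096980.

Unemployment rate after two quarters ≈ 9.70%.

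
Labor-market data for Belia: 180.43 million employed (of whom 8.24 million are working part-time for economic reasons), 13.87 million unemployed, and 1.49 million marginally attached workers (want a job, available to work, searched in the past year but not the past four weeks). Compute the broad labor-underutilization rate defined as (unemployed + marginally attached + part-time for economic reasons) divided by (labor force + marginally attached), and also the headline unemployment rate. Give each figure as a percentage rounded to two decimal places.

Labor force = 180.43 + 13.87 = 194.30 million.
Numerator = 13.87 + 1.49 + 8.24 = 23.60 million.
Denominator = 194.30 + 1.49 = 195.79 million.
Broad rate = 23.60 / 195.79 = 12.05%.
Headline unemployment rate = 13.87 / 194.30 = 7.14%.

Broad underutilization rate ≈ 12.05%; headline unemployment rate ≈ 7.14%.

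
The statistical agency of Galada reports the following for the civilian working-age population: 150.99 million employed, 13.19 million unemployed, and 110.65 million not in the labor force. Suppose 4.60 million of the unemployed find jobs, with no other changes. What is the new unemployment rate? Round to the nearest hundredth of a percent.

Initially, labor force = 150.99 + 13.19 = 164.18 million, so u = 13.19/164.18 = 8.03%.
After the change, unemployed falls and employed rises by 4.60; labor force unchanged → E = 155.59, U = 8.59, labor force = 164.18 million.
New unemployment rate = 8.59 / 164.18 = 5.23%.

New unemployment rate ≈ 5.23%.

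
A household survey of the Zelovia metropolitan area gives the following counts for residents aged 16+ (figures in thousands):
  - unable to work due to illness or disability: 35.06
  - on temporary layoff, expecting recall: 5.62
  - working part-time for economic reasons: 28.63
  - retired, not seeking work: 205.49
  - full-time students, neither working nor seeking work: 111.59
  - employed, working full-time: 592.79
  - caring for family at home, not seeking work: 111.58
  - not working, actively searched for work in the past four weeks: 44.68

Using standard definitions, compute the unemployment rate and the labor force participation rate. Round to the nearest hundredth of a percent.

Employed = 28.63 + 592.79 = 621.42 thousand (anyone who worked, including part-time for economic reasons, counts as employed).
Unemployed = 5.62 + 44.68 = 50.30 thousand (jobless and actively searching, or on temporary layoff).
Labor force = 621.42 + 50.30 = 671.72 thousand.
Not in labor force = 35.06 + 205.49 + 111.59 + 111.58 = 463.72 thousand (those not working and not actively searching are outside the labor force).
Civilian working-age population = 671.72 + 463.72 = 1,135.44 thousand.
Unemployment rate = 50.30 / 671.72 = 7.49%.
Labor force participation rate = 671.72 / 1,135.44 = 59.16%.

Unemployment rate ≈ 7.49%; labor force participation rate ≈ 59.16%.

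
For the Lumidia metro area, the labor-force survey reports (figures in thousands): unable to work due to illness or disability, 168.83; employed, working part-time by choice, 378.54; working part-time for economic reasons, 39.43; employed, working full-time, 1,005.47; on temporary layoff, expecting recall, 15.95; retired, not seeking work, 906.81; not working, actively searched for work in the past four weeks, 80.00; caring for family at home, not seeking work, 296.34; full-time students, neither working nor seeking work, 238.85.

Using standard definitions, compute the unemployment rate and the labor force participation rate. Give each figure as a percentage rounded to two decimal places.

Employed = 378.54 + 39.43 + 1,005.47 = 1,423.44 thousand (anyone who worked, including part-time for economic reasons, counts as employed).
Unemployed = 15.95 + 80.00 = 95.95 thousand (jobless and actively searching, or on temporary layoff).
Labor force = 1,423.44 + 95.95 = 1,519.39 thousand.
Not in labor force = 168.83 + 906.81 + 296.34 + 238.85 = 1,610.83 thousand (those not working and not actively searching are outside the labor force).
Civilian working-age population = 1,519.39 + 1,610.83 = 3,130.22 thousand.
Unemployment rate = 95.95 / 1,519.39 = 6.32%.
Labor force participation rate = 1,519.39 / 3,130.22 = 48.54%.

Unemployment rate ≈ 6.32%; labor force participation rate ≈ 48.54%.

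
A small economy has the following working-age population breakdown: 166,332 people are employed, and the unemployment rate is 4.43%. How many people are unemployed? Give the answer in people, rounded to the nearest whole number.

About 7,710 are unemployed.

Let U be the number unemployed. The labor force is E + U, and U/(E+U) = 0.0443.
So U = 0.0443 × 166,332 / (1 − 0.0443) = 7368.51 / 0.9557 ≈ 7,710.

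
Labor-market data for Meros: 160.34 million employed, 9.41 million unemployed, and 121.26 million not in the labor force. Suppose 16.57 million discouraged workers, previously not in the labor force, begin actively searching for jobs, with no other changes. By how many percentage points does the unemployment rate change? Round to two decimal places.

Initially, labor force = 160.34 + 9.41 = 169.75 million, so u = 9.41/169.75 = 5.54%.
After the change, unemployed and labor force both rise by 16.57 → E = 160.34, U = 25.98, labor force = 186.32 million.
New unemployment rate = 25.98 / 186.32 = 13.94%.
Change = 13.94% − 5.54% = +8.40 percentage points.

The unemployment rate changes by +8.40 percentage points.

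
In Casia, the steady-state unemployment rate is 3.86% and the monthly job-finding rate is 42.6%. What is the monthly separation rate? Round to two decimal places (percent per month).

From u* = s/(s+f): s = u·f/(1−u).
s = 0.0386 × 42.6 / (1 − 0.0386) = 1.6444 / 0.9614 ≈ 1.71% per month.

Separation rate ≈ 1.71% per month.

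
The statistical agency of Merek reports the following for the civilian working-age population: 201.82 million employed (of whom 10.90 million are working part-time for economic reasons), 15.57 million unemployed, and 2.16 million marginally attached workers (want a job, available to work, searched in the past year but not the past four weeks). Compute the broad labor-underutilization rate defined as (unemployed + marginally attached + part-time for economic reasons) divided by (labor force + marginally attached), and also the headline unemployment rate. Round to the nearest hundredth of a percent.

Labor force = 201.82 + 15.57 = 217.39 million.
Numerator = 15.57 + 2.16 + 10.90 = 28.63 million.
Denominator = 217.39 + 2.16 = 219.55 million.
Broad rate = 28.63 / 219.55 = 13.04%.
Headline unemployment rate = 15.57 / 217.39 = 7.16%.

Broad underutilization rate ≈ 13.04%; headline unemployment rate ≈ 7.16%.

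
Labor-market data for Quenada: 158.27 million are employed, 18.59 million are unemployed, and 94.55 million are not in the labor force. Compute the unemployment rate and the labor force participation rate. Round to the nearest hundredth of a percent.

Unemployment rate ≈ 10.51%; labor force participation rate ≈ 65.16%.

Labor force = employed + unemployed = 158.27 + 18.59 = 176.86 million.
Working-age population = 176.86 + 94.55 = 271.41 million.
Unemployment rate = 18.59 / 176.86 = 10.51%.
Labor force participation rate = 176.86 / 271.41 = 65.16%.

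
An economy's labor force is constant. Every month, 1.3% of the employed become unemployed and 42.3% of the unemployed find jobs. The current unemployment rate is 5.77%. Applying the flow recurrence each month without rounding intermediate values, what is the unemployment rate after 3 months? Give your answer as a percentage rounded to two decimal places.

Unemployment rate after three months ≈ 3.48%.

With a fixed labor force, u_{t+1} = u_t + s·(1−u_t) − f·u_t = u_t·(1−s−f) + s.
Here 1−s−f = 0.564 and s = 0.013.
u_1 = 0.057700 × 0.564 + 0.013 = 0.045543.
u_2 = 0.045543 × 0.564 + 0.013 = 0.038686.
u_3 = 0.038686 × 0.564 + 0.013 = 0.034819.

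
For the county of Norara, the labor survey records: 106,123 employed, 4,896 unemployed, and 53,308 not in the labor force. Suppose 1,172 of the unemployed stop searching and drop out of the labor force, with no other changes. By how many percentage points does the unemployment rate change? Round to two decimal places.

Initially, labor force = 106,123 + 4,896 = 111,019, so u = 4,896/111,019 = 4.41%.
After the change, unemployed and labor force both fall by 1,172 → E = 106,123, U = 3,724, labor force = 109,847.
New unemployment rate = 3,724 / 109,847 = 3.39%.
Change = 3.39% − 4.41% = −1.02 percentage points.

The unemployment rate changes by −1.02 percentage points.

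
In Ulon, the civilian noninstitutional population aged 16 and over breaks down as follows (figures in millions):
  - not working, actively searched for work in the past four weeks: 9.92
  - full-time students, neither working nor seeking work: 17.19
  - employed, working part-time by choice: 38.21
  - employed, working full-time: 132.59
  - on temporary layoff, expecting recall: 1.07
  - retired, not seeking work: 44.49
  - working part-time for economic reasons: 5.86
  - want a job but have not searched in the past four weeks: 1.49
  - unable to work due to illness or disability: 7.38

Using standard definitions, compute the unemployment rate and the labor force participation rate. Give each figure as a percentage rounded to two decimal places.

Unemployment rate ≈ 5.86%; labor force participation rate ≈ 72.68%.

Employed = 38.21 + 132.59 + 5.86 = 176.66 million (anyone who worked, including part-time for economic reasons, counts as employed).
Unemployed = 9.92 + 1.07 = 10.99 million (jobless and actively searching, or on temporary layoff).
Labor force = 176.66 + 10.99 = 187.65 million.
Not in labor force = 17.19 + 44.49 + 1.49 + 7.38 = 70.55 million (those not working and not actively searching are outside the labor force — including those who want a job but have given up searching).
Civilian working-age population = 187.65 + 70.55 = 258.20 million.
Unemployment rate = 10.99 / 187.65 = 5.86%.
Labor force participation rate = 187.65 / 258.20 = 72.68%.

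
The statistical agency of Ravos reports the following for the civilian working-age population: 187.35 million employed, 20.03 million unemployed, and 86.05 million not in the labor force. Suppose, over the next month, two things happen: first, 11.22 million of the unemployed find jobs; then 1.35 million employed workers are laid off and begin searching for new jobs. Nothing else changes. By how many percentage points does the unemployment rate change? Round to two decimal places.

The unemployment rate changes by −4.76 percentage points.

Initially, labor force = 187.35 + 20.03 = 207.38 million, so u = 20.03/207.38 = 9.66%.
After the first change, unemployed falls and employed rises by 11.22; labor force unchanged → E = 198.57, U = 8.81, labor force = 207.38 million.
After the second change, employed falls and unemployed rises by 1.35; labor force unchanged → E = 197.22, U = 10.16, labor force = 207.38 million.
New unemployment rate = 10.16 / 207.38 = 4.90%.
Change = 4.90% − 9.66% = −4.76 percentage points.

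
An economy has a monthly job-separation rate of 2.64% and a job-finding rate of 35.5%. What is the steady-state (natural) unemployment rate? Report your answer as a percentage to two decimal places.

Steady-state unemployment rate ≈ 6.92%.

At steady state the flows balance: s·E = f·U, so U/(E+U) = s/(s+f).
u* = 2.64 / (2.64 + 35.5) = 2.64 / 38.14 = 6.92%.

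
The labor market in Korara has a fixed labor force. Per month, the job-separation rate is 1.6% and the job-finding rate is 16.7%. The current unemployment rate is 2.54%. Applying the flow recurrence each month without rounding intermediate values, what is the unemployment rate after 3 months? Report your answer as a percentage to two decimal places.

Unemployment rate after three months ≈ 5.36%.

With a fixed labor force, u_{t+1} = u_t + s·(1−u_t) − f·u_t = u_t·(1−s−f) + s.
Here 1−s−f = 0.817 and s = 0.016.
u_1 = 0.025400 × 0.817 + 0.016 = 0.036752.
u_2 = 0.036752 × 0.817 + 0.016 = 0.046026.
u_3 = 0.046026 × 0.817 + 0.016 = 0.053603.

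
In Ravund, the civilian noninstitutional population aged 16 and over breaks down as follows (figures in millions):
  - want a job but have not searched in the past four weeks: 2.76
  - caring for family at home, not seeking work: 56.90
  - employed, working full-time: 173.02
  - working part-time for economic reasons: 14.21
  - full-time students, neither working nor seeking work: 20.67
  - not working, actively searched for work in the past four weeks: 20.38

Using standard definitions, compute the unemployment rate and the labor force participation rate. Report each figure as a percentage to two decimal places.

Employed = 173.02 + 14.21 = 187.23 million (anyone who worked, including part-time for economic reasons, counts as employed).
Unemployed = 20.38 million.
Labor force = 187.23 + 20.38 = 207.61 million.
Not in labor force = 2.76 + 56.90 + 20.67 = 80.33 million (those not working and not actively searching are outside the labor force — including those who want a job but have given up searching).
Civilian working-age population = 207.61 + 80.33 = 287.94 million.
Unemployment rate = 20.38 / 207.61 = 9.82%.
Labor force participation rate = 207.61 / 287.94 = 72.10%.

Unemployment rate ≈ 9.82%; labor force participation rate ≈ 72.10%.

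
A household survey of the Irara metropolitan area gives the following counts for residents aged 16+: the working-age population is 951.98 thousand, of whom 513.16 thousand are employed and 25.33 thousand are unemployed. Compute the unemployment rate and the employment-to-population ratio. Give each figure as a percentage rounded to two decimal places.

Labor force = employed + unemployed = 513.16 + 25.33 = 538.49 thousand.
Unemployment rate = 25.33 / 538.49 = 4.70%.
Employment-population ratio = 513.16 / 951.98 = 53.90%.

Unemployment rate ≈ 4.70%; employment-population ratio ≈ 53.90%.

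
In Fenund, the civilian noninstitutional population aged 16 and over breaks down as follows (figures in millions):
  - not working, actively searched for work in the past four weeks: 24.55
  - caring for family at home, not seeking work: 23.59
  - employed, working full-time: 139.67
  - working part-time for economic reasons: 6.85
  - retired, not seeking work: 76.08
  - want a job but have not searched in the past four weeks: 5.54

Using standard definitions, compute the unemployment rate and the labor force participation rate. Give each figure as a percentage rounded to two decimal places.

Unemployment rate ≈ 14.35%; labor force participation rate ≈ 61.92%.

Employed = 139.67 + 6.85 = 146.52 million (anyone who worked, including part-time for economic reasons, counts as employed).
Unemployed = 24.55 million.
Labor force = 146.52 + 24.55 = 171.07 million.
Not in labor force = 23.59 + 76.08 + 5.54 = 105.21 million (those not working and not actively searching are outside the labor force — including those who want a job but have given up searching).
Civilian working-age population = 171.07 + 105.21 = 276.28 million.
Unemployment rate = 24.55 / 171.07 = 14.35%.
Labor force participation rate = 171.07 / 276.28 = 61.92%.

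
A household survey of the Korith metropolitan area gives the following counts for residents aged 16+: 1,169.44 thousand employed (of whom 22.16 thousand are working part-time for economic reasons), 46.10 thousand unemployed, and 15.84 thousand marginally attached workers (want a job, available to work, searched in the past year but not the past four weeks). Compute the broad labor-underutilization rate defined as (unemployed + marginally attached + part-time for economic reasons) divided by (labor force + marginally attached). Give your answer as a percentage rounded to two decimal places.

Broad underutilization rate ≈ 6.83%.

Labor force = 1,169.44 + 46.10 = 1,215.54 thousand.
Numerator = 46.10 + 15.84 + 22.16 = 84.10 thousand.
Denominator = 1,215.54 + 15.84 = 1,231.38 thousand.
Broad rate = 84.10 / 1,231.38 = 6.83%.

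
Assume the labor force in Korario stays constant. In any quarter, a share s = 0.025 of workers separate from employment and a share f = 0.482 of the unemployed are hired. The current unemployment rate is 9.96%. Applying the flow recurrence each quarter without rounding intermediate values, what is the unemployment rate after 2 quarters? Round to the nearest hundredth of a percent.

With a fixed labor force, u_{t+1} = u_t + s·(1−u_t) − f·u_t = u_t·(1−s−f) + s.
Here 1−s−f = 0.493 and s = 0.025.
u_1 = 0.099600 × 0.493 + 0.025 = 0.074103.
u_2 = 0.074103 × 0.493 + 0.025 = 0.061533.

Unemployment rate after two quarters ≈ 6.15%.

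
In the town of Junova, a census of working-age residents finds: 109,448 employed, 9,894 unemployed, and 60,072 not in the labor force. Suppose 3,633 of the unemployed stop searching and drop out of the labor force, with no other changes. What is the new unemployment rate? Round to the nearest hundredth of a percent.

New unemployment rate ≈ 5.41%.

Initially, labor force = 109,448 + 9,894 = 119,342, so u = 9,894/119,342 = 8.29%.
After the change, unemployed and labor force both fall by 3,633 → E = 109,448, U = 6,261, labor force = 115,709.
New unemployment rate = 6,261 / 115,709 = 5.41%.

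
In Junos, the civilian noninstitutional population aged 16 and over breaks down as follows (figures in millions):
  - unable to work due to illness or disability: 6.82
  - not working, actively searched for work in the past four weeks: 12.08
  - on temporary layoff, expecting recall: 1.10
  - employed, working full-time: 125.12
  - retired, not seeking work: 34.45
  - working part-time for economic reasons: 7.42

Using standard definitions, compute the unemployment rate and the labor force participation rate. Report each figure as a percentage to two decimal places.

Employed = 125.12 + 7.42 = 132.54 million (anyone who worked, including part-time for economic reasons, counts as employed).
Unemployed = 12.08 + 1.10 = 13.18 million (jobless and actively searching, or on temporary layoff).
Labor force = 132.54 + 13.18 = 145.72 million.
Not in labor force = 6.82 + 34.45 = 41.27 million (those not working and not actively searching are outside the labor force).
Civilian working-age population = 145.72 + 41.27 = 186.99 million.
Unemployment rate = 13.18 / 145.72 = 9.04%.
Labor force participation rate = 145.72 / 186.99 = 77.93%.

Unemployment rate ≈ 9.04%; labor force participation rate ≈ 77.93%.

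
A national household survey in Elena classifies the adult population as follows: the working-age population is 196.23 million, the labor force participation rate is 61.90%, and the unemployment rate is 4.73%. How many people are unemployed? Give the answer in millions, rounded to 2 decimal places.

About 5.75 million are unemployed.

Labor force = 0.6190 × 196.23 = 121.47 million.
Unemployed = 0.0473 × 121.47 ≈ 5.75 million.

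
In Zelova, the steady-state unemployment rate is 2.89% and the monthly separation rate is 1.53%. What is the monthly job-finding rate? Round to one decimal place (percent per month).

Job-finding rate ≈ 51.4% per month.

From u* = s/(s+f): f = s·(1−u)/u.
f = 1.53 × (1 − 0.0289) / 0.0289 = 1.4858 / 0.0289 ≈ 51.4% per month.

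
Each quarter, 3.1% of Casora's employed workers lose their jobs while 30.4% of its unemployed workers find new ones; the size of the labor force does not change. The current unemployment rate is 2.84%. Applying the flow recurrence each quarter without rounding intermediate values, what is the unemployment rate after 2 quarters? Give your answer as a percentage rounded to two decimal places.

Unemployment rate after two quarters ≈ 6.42%.

With a fixed labor force, u_{t+1} = u_t + s·(1−u_t) − f·u_t = u_t·(1−s−f) + s.
Here 1−s−f = 0.665 and s = 0.031.
u_1 = 0.028400 × 0.665 + 0.031 = 0.049886.
u_2 = 0.049886 × 0.665 + 0.031 = 0.064174.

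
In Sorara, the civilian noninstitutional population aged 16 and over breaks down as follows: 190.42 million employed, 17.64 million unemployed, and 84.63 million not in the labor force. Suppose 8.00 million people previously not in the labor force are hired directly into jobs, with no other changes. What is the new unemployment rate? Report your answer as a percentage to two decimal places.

Initially, labor force = 190.42 + 17.64 = 208.06 million, so u = 17.64/208.06 = 8.48%.
After the change, employed and labor force both rise by 8.00; unemployed unchanged → E = 198.42, U = 17.64, labor force = 216.06 million.
New unemployment rate = 17.64 / 216.06 = 8.16%.

New unemployment rate ≈ 8.16%.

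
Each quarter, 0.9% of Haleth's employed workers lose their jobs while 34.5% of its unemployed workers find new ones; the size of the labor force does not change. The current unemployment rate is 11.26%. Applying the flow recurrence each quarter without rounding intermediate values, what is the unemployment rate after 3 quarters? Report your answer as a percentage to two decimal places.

With a fixed labor force, u_{t+1} = u_t + s·(1−u_t) − f·u_t = u_t·(1−s−f) + s.
Here 1−s−f = 0.646 and s = 0.009.
u_1 = 0.112600 × 0.646 + 0.009 = 0.081740.
u_2 = 0.081740 × 0.646 + 0.009 = 0.061804.
u_3 = 0.061804 × 0.646 + 0.009 = 0.048925.

Unemployment rate after three quarters ≈ 4.89%.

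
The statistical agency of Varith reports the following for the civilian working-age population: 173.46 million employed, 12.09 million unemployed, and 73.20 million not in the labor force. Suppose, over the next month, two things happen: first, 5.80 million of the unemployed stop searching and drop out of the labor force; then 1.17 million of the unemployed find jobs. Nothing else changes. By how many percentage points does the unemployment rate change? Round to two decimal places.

The unemployment rate changes by −3.67 percentage points.

Initially, labor force = 173.46 + 12.09 = 185.55 million, so u = 12.09/185.55 = 6.52%.
After the first change, unemployed and labor force both fall by 5.80 → E = 173.46, U = 6.29, labor force = 179.75 million.
After the second change, unemployed falls and employed rises by 1.17; labor force unchanged → E = 174.63, U = 5.12, labor force = 179.75 million.
New unemployment rate = 5.12 / 179.75 = 2.85%.
Change = 2.85% − 6.52% = −3.67 percentage points.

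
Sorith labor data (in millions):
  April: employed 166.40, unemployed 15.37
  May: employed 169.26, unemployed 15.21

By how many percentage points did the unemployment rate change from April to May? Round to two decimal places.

April: labor force = 166.40 + 15.37 = 181.77; u = 15.37/181.77 = 8.46%.
May: labor force = 169.26 + 15.21 = 184.47; u = 15.21/184.47 = 8.25%.
Change = 8.25% − 8.46% = −0.21 pp.

The unemployment rate changed by −0.21 percentage points.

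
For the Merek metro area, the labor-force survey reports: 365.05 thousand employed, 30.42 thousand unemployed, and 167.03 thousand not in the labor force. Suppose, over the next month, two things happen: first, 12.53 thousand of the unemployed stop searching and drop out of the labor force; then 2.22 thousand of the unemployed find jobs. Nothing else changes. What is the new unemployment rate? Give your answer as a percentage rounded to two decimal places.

Initially, labor force = 365.05 + 30.42 = 395.47 thousand, so u = 30.42/395.47 = 7.69%.
After the first change, unemployed and labor force both fall by 12.53 → E = 365.05, U = 17.89, labor force = 382.94 thousand.
After the second change, unemployed falls and employed rises by 2.22; labor force unchanged → E = 367.27, U = 15.67, labor force = 382.94 thousand.
New unemployment rate = 15.67 / 382.94 = 4.09%.

New unemployment rate ≈ 4.09%.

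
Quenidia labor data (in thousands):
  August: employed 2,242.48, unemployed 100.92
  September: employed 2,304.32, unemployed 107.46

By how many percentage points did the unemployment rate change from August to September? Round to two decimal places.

August: labor force = 2,242.48 + 100.92 = 2,343.40; u = 100.92/2,343.40 = 4.31%.
September: labor force = 2,304.32 + 107.46 = 2,411.78; u = 107.46/2,411.78 = 4.46%.
Change = 4.46% − 4.31% = +0.15 pp.

The unemployment rate changed by +0.15 percentage points.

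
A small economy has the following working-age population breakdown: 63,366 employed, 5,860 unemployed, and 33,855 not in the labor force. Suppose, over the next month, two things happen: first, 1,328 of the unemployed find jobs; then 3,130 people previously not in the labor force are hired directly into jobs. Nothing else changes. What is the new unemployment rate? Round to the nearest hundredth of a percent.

New unemployment rate ≈ 6.26%.

Initially, labor force = 63,366 + 5,860 = 69,226, so u = 5,860/69,226 = 8.47%.
After the first change, unemployed falls and employed rises by 1,328; labor force unchanged → E = 64,694, U = 4,532, labor force = 69,226.
After the second change, employed and labor force both rise by 3,130; unemployed unchanged → E = 67,824, U = 4,532, labor force = 72,356.
New unemployment rate = 4,532 / 72,356 = 6.26%.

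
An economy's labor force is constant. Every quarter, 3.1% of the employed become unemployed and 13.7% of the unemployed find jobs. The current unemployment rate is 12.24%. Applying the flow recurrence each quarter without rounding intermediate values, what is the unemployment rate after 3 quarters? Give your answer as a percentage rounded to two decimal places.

With a fixed labor force, u_{t+1} = u_t + s·(1−u_t) − f·u_t = u_t·(1−s−f) + s.
Here 1−s−f = 0.832 and s = 0.031.
u_1 = 0.122400 × 0.832 + 0.031 = 0.132837.
u_2 = 0.132837 × 0.832 + 0.031 = 0.141520.
u_3 = 0.141520 × 0.832 + 0.031 = 0.148745.

Unemployment rate after three quarters ≈ 14.87%.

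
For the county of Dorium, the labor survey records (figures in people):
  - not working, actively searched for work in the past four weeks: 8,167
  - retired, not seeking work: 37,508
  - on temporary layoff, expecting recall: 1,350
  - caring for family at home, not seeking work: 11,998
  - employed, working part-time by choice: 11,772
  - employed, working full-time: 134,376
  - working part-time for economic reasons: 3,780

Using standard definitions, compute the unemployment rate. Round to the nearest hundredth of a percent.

Unemployment rate ≈ 5.97%.

Employed = 11,772 + 134,376 + 3,780 = 149,928 (anyone who worked, including part-time for economic reasons, counts as employed).
Unemployed = 8,167 + 1,350 = 9,517 (jobless and actively searching, or on temporary layoff).
Labor force = 149,928 + 9,517 = 159,445.
Unemployment rate = 9,517 / 159,445 = 5.97%.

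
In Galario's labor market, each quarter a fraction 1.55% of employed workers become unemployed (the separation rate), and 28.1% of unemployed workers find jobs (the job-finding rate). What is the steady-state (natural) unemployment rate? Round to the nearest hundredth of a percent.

At steady state the flows balance: s·E = f·U, so U/(E+U) = s/(s+f).
u* = 1.55 / (1.55 + 28.1) = 1.55 / 29.65 = 5.23%.

Steady-state unemployment rate ≈ 5.23%.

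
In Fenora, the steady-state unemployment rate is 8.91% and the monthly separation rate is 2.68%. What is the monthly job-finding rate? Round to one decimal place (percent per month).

From u* = s/(s+f): f = s·(1−u)/u.
f = 2.68 × (1 − 0.0891) / 0.0891 = 2.4412 / 0.0891 ≈ 27.4% per month.

Job-finding rate ≈ 27.4% per month.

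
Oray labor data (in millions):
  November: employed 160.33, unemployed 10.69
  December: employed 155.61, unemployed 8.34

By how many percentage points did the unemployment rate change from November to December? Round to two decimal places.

The unemployment rate changed by −1.16 percentage points.

November: labor force = 160.33 + 10.69 = 171.02; u = 10.69/171.02 = 6.25%.
December: labor force = 155.61 + 8.34 = 163.95; u = 8.34/163.95 = 5.09%.
Change = 5.09% − 6.25% = −1.16 pp.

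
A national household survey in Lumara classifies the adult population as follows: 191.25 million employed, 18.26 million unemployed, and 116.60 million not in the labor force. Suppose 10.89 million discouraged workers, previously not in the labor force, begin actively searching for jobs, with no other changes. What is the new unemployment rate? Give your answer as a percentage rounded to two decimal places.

New unemployment rate ≈ 13.23%.

Initially, labor force = 191.25 + 18.26 = 209.51 million, so u = 18.26/209.51 = 8.72%.
After the change, unemployed and labor force both rise by 10.89 → E = 191.25, U = 29.15, labor force = 220.40 million.
New unemployment rate = 29.15 / 220.40 = 13.23%.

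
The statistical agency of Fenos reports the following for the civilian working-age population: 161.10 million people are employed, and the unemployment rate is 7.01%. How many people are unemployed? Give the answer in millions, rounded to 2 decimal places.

About 12.14 million are unemployed.

Let U be the number unemployed. The labor force is E + U, and U/(E+U) = 0.0701.
So U = 0.0701 × 161.10 / (1 − 0.0701) = 11.2931 / 0.9299 ≈ 12.14 million.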